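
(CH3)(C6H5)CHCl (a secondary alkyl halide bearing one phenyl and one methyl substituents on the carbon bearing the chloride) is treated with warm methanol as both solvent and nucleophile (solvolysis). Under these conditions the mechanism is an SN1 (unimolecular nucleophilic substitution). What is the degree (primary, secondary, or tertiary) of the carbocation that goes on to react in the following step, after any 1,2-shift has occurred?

Step 1: The C–Cl bond breaks with both electrons going to the chloride; Cl⁻ leaves and a secondary carbocation remains.
No single 1,2-shift to an adjacent carbon would give a more-substituted cation, so no rearrangement occurs.

secondary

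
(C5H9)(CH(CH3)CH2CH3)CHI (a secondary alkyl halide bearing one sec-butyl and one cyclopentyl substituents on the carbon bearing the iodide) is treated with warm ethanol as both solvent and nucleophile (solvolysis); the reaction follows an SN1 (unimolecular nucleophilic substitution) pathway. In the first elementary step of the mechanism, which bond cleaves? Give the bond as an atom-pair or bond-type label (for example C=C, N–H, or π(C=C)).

Step 1: The C–I bond breaks with both electrons going to the iodide; I⁻ leaves and a secondary carbocation remains.
The bond broken in this step is the C–I bond.

C–I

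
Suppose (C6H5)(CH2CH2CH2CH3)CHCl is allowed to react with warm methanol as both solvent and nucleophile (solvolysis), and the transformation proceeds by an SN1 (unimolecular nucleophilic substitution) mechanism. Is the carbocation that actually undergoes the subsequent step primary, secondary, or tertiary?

secondary

Step 1: Ionisation: the C–Cl σ-bond cleaves heterolytically; both bonding electrons depart with Cl⁻, leaving a secondary carbocation at the α-carbon.
No single 1,2-shift to an adjacent carbon would give a more-substituted cation, so no rearrangement occurs.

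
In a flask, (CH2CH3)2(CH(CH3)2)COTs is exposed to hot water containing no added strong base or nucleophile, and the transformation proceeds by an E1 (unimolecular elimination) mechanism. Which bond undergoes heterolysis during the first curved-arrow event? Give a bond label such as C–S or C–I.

Step 1: Ionisation: the C–O σ-bond cleaves heterolytically; both bonding electrons depart with TsO⁻, leaving a tertiary carbocation at the α-carbon.
The bond broken in this step is the C–O bond.

C–O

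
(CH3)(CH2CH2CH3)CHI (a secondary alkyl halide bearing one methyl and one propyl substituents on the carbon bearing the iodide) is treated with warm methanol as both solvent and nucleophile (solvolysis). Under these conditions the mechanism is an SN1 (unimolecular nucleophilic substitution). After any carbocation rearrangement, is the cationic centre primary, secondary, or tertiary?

Step 1: Unassisted departure of I⁻ (taking the C–I bonding pair) generates a secondary carbocation.
No single 1,2-shift to an adjacent carbon would give a more-substituted cation, so no rearrangement occurs.

secondary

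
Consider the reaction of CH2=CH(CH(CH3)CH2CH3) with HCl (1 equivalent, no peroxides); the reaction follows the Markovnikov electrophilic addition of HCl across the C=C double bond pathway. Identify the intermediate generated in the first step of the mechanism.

secondary carbocation

Step 1: Electrophilic addition begins with the π(C=C) electrons forming a bond to the proton of HCl. Following Markovnikov's rule, the resulting cation is secondary. The H–Cl bond breaks heterolytically, releasing Cl⁻.
After step 1 the species present is a secondary carbocation.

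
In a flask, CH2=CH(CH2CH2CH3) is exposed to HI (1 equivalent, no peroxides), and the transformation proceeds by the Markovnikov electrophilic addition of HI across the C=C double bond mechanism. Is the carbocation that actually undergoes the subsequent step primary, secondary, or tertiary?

Step 1: Electrophilic addition begins with the π(C=C) electrons forming a bond to the proton of HI. Following Markovnikov's rule, the resulting cation is secondary. The H–I bond breaks heterolytically, releasing I⁻.
No single 1,2-shift to an adjacent carbon would give a more-substituted cation, so no rearrangement occurs.

secondary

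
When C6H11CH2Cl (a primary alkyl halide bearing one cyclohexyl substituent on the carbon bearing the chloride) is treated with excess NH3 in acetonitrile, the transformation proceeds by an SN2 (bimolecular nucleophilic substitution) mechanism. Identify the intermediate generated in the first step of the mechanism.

Step 1: A lone pair on the N of NH3 attacks the α-carbon from the back side while the C–Cl bond breaks; both bonding electrons leave with Cl⁻. The product of this concerted step is an alkylammonium ion.
After step 1 the species present is an ammonium ion.

ammonium ion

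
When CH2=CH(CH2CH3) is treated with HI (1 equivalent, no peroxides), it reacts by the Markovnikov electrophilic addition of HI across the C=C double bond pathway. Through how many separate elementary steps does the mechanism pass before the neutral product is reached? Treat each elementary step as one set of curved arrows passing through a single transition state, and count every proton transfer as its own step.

Step 1: Electrophilic addition begins with the π(C=C) electrons forming a bond to the proton of HI. Following Markovnikov's rule, the resulting cation is secondary. The H–I bond breaks heterolytically, releasing I⁻.
(No 1,2-shift: no single shift to an adjacent carbon would give a more stable cation.)
Step 2: Nucleophilic attack by I⁻ on the carbocation completes the addition, giving R–I.
Total: 2 elementary steps.

2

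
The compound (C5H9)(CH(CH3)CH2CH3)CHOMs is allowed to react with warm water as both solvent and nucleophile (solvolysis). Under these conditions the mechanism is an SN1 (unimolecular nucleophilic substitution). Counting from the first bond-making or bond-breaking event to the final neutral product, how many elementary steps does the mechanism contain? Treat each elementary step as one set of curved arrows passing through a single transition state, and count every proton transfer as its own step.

Step 1: Unassisted departure of MsO⁻ (taking the C–O bonding pair) generates a secondary carbocation.
Step 2: A 1,2-hydride shift from the adjacent cyclopentyl carbon moves the positive charge from the secondary centre to an adjacent carbon, generating a more stable tertiary carbocation.
Step 3: A lone pair on the oxygen of H2O attacks the carbocation, forming a new C–O σ-bond and an oxonium ion.
Step 4: A second solvent molecule removes the proton on oxygen, giving the neutral alcohol product.
Total: 4 elementary steps.

4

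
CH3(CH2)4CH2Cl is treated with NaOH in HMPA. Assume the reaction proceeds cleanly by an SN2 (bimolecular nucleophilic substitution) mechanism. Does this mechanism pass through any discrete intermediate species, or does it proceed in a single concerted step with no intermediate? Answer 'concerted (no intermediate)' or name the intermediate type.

OH⁻ attacks the back face of the α-carbon while Cl⁻ departs with the C–Cl bonding pair — a single concerted displacement through a pentacoordinate transition state.
All bond changes occur in one transition state; no discrete intermediate is formed.

concerted (no intermediate)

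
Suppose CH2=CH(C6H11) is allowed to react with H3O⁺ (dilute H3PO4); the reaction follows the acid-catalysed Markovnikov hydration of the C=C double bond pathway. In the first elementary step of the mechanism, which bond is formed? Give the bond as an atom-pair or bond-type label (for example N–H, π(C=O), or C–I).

Step 1: Electrophilic addition begins with the π(C=C) electrons forming a bond to the proton of H3O⁺. Following Markovnikov's rule, the resulting cation is secondary. H2O is released.
The bond formed in this step is the C–H bond.

C–H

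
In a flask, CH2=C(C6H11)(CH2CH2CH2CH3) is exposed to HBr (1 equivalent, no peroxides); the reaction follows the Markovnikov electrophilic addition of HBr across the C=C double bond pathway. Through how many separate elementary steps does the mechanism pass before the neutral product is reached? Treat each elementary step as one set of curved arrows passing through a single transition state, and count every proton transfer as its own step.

Step 1: The π electrons of the C=C bond attack a proton of HBr; Markovnikov addition places the new C–H on the less-substituted alkene carbon, so the positive charge ends up on the more-substituted carbon — a tertiary carbocation. The H–Br bond breaks heterolytically, releasing Br⁻.
(No 1,2-shift: no single shift to an adjacent carbon would give a more stable cation.)
Step 2: Br⁻ captures the cation: a lone pair on Br⁻ fills the empty p orbital, producing the alkyl halide product.
Total: 2 elementary steps.

2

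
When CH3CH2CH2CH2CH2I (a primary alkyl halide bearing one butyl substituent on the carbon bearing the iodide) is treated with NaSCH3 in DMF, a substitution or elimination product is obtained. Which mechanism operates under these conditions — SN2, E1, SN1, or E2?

Conditions: a primary substrate with a strong nucleophile in the polar aprotic solvent DMF.
These conditions are the textbook signature of the SN2 pathway.
An unhindered substrate with a strong nucleophile in a polar aprotic solvent favours one-step backside displacement.

SN2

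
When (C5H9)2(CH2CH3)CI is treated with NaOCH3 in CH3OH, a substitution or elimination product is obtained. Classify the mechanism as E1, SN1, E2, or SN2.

Conditions: a strong base with a tertiary substrate bearing a β-hydrogen.
These conditions are the textbook signature of the E2 pathway.
A strong (often hindered) base removes a β-H in concert with loss of the leaving group — bimolecular elimination.

E2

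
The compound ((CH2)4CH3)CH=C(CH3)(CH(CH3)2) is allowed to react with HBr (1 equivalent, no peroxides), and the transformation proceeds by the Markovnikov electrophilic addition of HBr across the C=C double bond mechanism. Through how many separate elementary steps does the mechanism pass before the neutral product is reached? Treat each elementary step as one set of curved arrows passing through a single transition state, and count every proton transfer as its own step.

Step 1: Protonation of the alkene by HBr: the π bond acts as the nucleophile and picks up H⁺, giving the more stable (Markovnikov) tertiary carbocation. The H–Br bond breaks heterolytically, releasing Br⁻.
(No 1,2-shift: no single shift to an adjacent carbon would give a more stable cation.)
Step 2: Br⁻ captures the cation: a lone pair on Br⁻ fills the empty p orbital, producing the alkyl halide product.
Total: 2 elementary steps.

2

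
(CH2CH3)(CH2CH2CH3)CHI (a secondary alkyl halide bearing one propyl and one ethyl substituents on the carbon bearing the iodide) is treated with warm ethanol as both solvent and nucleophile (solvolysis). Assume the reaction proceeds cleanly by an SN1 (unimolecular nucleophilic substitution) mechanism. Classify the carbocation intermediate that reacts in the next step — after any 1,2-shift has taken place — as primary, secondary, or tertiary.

secondary

Step 1: Ionisation: the C–I σ-bond cleaves heterolytically; both bonding electrons depart with I⁻, leaving a secondary carbocation at the α-carbon.
No single 1,2-shift to an adjacent carbon would give a more-substituted cation, so no rearrangement occurs.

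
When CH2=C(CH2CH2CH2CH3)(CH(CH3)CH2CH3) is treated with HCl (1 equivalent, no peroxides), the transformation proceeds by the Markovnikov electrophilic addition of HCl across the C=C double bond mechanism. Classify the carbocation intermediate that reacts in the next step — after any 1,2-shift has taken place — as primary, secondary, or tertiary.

tertiary

Step 1: Protonation of the alkene by HCl: the π bond acts as the nucleophile and picks up H⁺, giving the more stable (Markovnikov) tertiary carbocation. The H–Cl bond breaks heterolytically, releasing Cl⁻.
No single 1,2-shift to an adjacent carbon would give a more-substituted cation, so no rearrangement occurs.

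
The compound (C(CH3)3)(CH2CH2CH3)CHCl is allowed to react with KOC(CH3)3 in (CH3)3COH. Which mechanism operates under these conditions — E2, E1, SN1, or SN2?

E2

Conditions: a strong/bulky base with a secondary substrate bearing a β-hydrogen.
These conditions are the textbook signature of the E2 pathway.
A strong (often hindered) base removes a β-H in concert with loss of the leaving group — bimolecular elimination.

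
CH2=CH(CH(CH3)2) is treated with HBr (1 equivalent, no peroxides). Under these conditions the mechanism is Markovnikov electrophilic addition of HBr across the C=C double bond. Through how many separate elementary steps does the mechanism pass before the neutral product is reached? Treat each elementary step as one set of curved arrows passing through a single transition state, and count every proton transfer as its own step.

3

Step 1: The π electrons of the C=C bond attack a proton of HBr; Markovnikov addition places the new C–H on the less-substituted alkene carbon, so the positive charge ends up on the more-substituted carbon — a secondary carbocation. The H–Br bond breaks heterolytically, releasing Br⁻.
Step 2: A 1,2-hydride shift from the adjacent isopropyl carbon moves the positive charge from the secondary centre to an adjacent carbon, generating a more stable tertiary carbocation.
Step 3: Br⁻ captures the cation: a lone pair on Br⁻ fills the empty p orbital, producing the alkyl halide product.
Total: 3 elementary steps.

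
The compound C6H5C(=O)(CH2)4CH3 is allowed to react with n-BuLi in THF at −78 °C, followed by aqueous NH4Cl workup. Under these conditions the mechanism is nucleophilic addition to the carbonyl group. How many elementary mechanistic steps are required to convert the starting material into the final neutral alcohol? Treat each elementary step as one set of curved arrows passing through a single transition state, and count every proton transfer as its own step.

2

Step 1: A lone pair / filled orbital on the carbanion-like carbon of n-BuLi attacks the electrophilic carbonyl carbon; the π(C=O) electrons shift onto oxygen, producing a tetrahedral alkoxide intermediate.
Step 2: On aqueous NH4Cl workup the alkoxide oxygen is protonated, giving an alcohol.
Total: 2 elementary steps.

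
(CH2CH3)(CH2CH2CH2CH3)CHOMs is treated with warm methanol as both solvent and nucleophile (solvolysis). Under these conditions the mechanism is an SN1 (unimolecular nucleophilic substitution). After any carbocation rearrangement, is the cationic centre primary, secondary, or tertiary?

Step 1: Ionisation: the C–O σ-bond cleaves heterolytically; both bonding electrons depart with MsO⁻, leaving a secondary carbocation at the α-carbon.
No single 1,2-shift to an adjacent carbon would give a more-substituted cation, so no rearrangement occurs.

secondary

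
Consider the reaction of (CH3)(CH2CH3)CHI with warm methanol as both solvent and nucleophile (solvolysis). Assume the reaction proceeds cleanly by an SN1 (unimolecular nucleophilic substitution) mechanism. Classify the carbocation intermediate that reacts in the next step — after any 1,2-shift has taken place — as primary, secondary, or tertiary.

secondary

Step 1: Rate-determining heterolysis of the C–I bond gives I⁻ and a secondary carbocation.
No single 1,2-shift to an adjacent carbon would give a more-substituted cation, so no rearrangement occurs.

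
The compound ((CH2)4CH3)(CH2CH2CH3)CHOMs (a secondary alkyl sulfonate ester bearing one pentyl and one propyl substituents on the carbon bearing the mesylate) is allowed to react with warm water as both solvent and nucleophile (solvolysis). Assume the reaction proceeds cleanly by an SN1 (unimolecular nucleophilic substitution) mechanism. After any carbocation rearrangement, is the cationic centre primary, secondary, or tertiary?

secondary

Step 1: Rate-determining heterolysis of the C–O bond gives MsO⁻ and a secondary carbocation.
No single 1,2-shift to an adjacent carbon would give a more-substituted cation, so no rearrangement occurs.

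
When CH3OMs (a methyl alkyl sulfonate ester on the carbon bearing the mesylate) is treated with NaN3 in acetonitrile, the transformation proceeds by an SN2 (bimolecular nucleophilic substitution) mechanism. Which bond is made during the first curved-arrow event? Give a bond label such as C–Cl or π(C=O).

C–N

Step 1: N3⁻ attacks the back face of the α-carbon while MsO⁻ departs with the C–O bonding pair — a single concerted displacement through a pentacoordinate transition state.
The bond formed in this step is the C–N bond.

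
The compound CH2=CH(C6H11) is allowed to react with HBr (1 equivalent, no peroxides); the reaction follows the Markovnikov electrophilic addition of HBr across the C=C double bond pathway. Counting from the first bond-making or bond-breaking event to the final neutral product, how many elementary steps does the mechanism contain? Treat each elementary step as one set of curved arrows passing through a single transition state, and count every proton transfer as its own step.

Step 1: Protonation of the alkene by HBr: the π bond acts as the nucleophile and picks up H⁺, giving the more stable (Markovnikov) secondary carbocation. The H–Br bond breaks heterolytically, releasing Br⁻.
Step 2: Carbocation rearrangement: a 1,2-hydride shift from the adjacent cyclohexyl carbon converts the initially-formed secondary cation into the more stable tertiary cation.
Step 3: Nucleophilic attack by Br⁻ on the carbocation completes the addition, giving R–Br.
Total: 3 elementary steps.

3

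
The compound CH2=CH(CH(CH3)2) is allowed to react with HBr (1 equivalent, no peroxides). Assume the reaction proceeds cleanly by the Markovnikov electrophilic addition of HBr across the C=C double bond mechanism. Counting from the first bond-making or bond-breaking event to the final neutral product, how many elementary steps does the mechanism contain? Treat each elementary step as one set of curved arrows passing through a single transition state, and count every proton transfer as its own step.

3

Step 1: Protonation of the alkene by HBr: the π bond acts as the nucleophile and picks up H⁺, giving the more stable (Markovnikov) secondary carbocation. The H–Br bond breaks heterolytically, releasing Br⁻.
Step 2: A hydride (H with its bonding pair) migrates from the adjacent isopropyl carbon to the cationic centre — a 1,2-hydride shift — upgrading the secondary cation to a tertiary one.
Step 3: Br⁻ captures the cation: a lone pair on Br⁻ fills the empty p orbital, producing the alkyl halide product.
Total: 3 elementary steps.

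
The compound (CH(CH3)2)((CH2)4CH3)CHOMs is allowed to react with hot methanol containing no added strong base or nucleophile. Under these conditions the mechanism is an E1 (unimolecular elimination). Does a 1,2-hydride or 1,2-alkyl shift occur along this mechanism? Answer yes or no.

yes

The first-formed carbocation is secondary.
The adjacent isopropyl carbon already bears 2 other carbon substituents and has a hydrogen to migrate; after a 1,2-hydride shift from that carbon the positive charge sits on a tertiary centre.
Tertiary is more stable than secondary, so the shift occurs.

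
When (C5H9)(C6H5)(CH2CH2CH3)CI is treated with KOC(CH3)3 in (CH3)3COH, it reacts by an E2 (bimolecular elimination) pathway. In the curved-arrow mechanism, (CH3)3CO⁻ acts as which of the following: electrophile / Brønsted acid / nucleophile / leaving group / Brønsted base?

Step 1: The strong base (CH3)3CO⁻ removes a β-hydrogen; in the same concerted event the electrons of the breaking C–H bond form the new π(C=C) bond and the C–I σ-bond breaks, expelling I⁻. Anti-periplanar geometry; one transition state.
(CH3)3CO⁻ accepts a proton in a proton-transfer step — a Brønsted base.

Brønsted base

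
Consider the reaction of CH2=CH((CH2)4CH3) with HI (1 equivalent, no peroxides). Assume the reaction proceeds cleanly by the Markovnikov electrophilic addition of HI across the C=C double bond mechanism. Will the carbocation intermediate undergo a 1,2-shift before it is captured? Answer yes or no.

no

The first-formed carbocation is secondary.
No single 1,2-shift to an adjacent carbon would produce a more-substituted cation than the one already present, so no rearrangement occurs.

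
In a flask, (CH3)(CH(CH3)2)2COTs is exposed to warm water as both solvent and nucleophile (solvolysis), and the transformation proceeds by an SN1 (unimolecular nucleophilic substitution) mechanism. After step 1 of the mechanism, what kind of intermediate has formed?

tertiary carbocation

Step 1: Ionisation: the C–O σ-bond cleaves heterolytically; both bonding electrons depart with TsO⁻, leaving a tertiary carbocation at the α-carbon.
After step 1 the species present is a tertiary carbocation.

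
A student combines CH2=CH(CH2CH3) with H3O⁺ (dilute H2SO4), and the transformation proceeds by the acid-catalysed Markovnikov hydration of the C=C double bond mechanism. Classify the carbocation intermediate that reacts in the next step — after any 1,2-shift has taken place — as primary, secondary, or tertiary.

secondary

Step 1: The π electrons of the C=C bond attack a proton of H3O⁺; Markovnikov addition places the new C–H on the less-substituted alkene carbon, so the positive charge ends up on the more-substituted carbon — a secondary carbocation. H2O is released.
No single 1,2-shift to an adjacent carbon would give a more-substituted cation, so no rearrangement occurs.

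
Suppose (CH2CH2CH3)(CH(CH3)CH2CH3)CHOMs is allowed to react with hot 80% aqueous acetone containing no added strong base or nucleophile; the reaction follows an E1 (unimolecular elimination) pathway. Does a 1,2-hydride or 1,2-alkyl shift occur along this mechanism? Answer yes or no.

yes

The first-formed carbocation is secondary.
The adjacent sec-butyl carbon already bears 2 other carbon substituents and has a hydrogen to migrate; after a 1,2-hydride shift from that carbon the positive charge sits on a tertiary centre.
Tertiary is more stable than secondary, so the shift occurs.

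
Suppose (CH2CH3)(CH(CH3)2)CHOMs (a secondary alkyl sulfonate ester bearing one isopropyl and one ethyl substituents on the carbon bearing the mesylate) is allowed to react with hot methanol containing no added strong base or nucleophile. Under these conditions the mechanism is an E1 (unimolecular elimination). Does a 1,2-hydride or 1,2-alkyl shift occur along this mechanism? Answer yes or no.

yes

The first-formed carbocation is secondary.
The adjacent isopropyl carbon already bears 2 other carbon substituents and has a hydrogen to migrate; after a 1,2-hydride shift from that carbon the positive charge sits on a tertiary centre.
Tertiary is more stable than secondary, so the shift occurs.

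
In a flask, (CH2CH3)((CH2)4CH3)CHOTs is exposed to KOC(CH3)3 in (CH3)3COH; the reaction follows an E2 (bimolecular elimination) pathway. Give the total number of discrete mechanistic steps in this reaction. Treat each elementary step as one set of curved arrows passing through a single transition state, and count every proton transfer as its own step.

Step 1: Concerted anti-periplanar elimination: (CH3)3CO⁻ abstracts a β-H while TsO⁻ leaves, and the C–H electrons become the new C=C π bond — all in a single transition state.
Total: 1 elementary step.

1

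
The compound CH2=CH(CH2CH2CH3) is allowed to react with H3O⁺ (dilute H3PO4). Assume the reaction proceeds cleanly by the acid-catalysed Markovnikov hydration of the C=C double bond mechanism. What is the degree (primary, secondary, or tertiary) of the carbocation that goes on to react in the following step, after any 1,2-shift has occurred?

secondary

Step 1: The π electrons of the C=C bond attack a proton of H3O⁺; Markovnikov addition places the new C–H on the less-substituted alkene carbon, so the positive charge ends up on the more-substituted carbon — a secondary carbocation. H2O is released.
No single 1,2-shift to an adjacent carbon would give a more-substituted cation, so no rearrangement occurs.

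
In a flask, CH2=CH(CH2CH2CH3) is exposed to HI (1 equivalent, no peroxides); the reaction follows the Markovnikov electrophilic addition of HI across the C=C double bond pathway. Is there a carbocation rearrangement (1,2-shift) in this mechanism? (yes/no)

no

The first-formed carbocation is secondary.
No single 1,2-shift to an adjacent carbon would produce a more-substituted cation than the one already present, so no rearrangement occurs.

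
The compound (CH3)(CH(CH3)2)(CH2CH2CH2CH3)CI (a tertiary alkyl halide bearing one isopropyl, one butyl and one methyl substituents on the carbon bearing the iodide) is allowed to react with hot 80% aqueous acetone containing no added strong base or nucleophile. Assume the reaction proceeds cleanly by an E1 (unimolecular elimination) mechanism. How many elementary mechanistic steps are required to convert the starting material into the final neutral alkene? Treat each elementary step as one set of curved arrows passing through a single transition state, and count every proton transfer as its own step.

2

Step 1: Ionisation: the C–I σ-bond cleaves heterolytically; both bonding electrons depart with I⁻, leaving a tertiary carbocation at the α-carbon.
(No 1,2-shift: no single shift to an adjacent carbon would give a more stable cation.)
Step 2: A weak base (a water molecule from the solvent) removes a proton from a carbon adjacent to the cationic centre; the electrons of that C–H bond become the new π(C=C) bond, giving the alkene.
Total: 2 elementary steps.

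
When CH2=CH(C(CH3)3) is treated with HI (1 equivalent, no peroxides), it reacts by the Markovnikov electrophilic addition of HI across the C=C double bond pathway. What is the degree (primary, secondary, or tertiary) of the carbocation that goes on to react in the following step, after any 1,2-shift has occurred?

tertiary

Step 1: The π electrons of the C=C bond attack a proton of HI; Markovnikov addition places the new C–H on the less-substituted alkene carbon, so the positive charge ends up on the more-substituted carbon — a secondary carbocation. The H–I bond breaks heterolytically, releasing I⁻.
Step 2: A methyl group with its bonding pair migrates from the adjacent tert-butyl carbon to the cationic centre — a 1,2-methyl shift — upgrading the secondary cation to a tertiary one.
The cation rearranges from secondary to tertiary via a 1,2-methyl shift from the adjacent tert-butyl carbon; the tertiary cation is what reacts next.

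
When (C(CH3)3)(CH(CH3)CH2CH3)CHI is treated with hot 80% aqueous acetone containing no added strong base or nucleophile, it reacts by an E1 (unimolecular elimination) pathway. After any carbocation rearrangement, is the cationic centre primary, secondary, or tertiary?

Step 1: Unassisted departure of I⁻ (taking the C–I bonding pair) generates a secondary carbocation.
Step 2: A 1,2-hydride shift from the adjacent sec-butyl carbon moves the positive charge from the secondary centre to an adjacent carbon, generating a more stable tertiary carbocation.
The cation rearranges from secondary to tertiary via a 1,2-hydride shift from the adjacent sec-butyl carbon; the tertiary cation is what reacts next.

tertiary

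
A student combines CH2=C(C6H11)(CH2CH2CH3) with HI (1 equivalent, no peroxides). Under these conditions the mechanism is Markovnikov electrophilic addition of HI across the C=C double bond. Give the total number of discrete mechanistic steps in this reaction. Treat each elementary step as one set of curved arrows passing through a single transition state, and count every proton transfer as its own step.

2

Step 1: Electrophilic addition begins with the π(C=C) electrons forming a bond to the proton of HI. Following Markovnikov's rule, the resulting cation is tertiary. The H–I bond breaks heterolytically, releasing I⁻.
(No 1,2-shift: no single shift to an adjacent carbon would give a more stable cation.)
Step 2: The I⁻ anion donates a lone pair to the carbocation, forming the new C–I σ-bond and giving the neutral alkyl halide.
Total: 2 elementary steps.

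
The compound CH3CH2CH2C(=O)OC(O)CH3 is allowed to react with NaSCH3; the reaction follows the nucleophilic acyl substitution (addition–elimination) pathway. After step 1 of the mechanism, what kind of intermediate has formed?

Step 1: CH3S⁻ adds to the carbonyl carbon; the C=O π electrons shift onto oxygen and a tetrahedral alkoxide intermediate forms.
After step 1 the species present is a tetrahedral intermediate.

tetrahedral intermediate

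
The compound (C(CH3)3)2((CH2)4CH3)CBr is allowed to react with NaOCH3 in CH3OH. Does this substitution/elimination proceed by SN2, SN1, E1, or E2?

Conditions: a strong base with a tertiary substrate bearing a β-hydrogen.
These conditions are the textbook signature of the E2 pathway.
A strong (often hindered) base removes a β-H in concert with loss of the leaving group — bimolecular elimination.

E2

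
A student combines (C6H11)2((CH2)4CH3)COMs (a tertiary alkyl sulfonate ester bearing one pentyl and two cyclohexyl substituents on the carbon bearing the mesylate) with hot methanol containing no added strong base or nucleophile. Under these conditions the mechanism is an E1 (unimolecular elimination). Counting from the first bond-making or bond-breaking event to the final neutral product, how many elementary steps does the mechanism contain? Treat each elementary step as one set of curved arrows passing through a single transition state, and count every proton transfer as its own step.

Step 1: Rate-determining heterolysis of the C–O bond gives MsO⁻ and a tertiary carbocation.
(No 1,2-shift: no single shift to an adjacent carbon would give a more stable cation.)
Step 2: A methanol molecule (solvent) deprotonates a β-carbon; as the C–H bond breaks, those electrons form the new alkene π bond.
Total: 2 elementary steps.

2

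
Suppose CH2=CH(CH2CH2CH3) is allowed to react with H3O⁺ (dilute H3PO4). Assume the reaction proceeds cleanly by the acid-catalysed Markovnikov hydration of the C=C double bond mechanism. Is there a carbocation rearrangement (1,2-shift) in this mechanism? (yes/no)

The first-formed carbocation is secondary.
No single 1,2-shift to an adjacent carbon would produce a more-substituted cation than the one already present, so no rearrangement occurs.

no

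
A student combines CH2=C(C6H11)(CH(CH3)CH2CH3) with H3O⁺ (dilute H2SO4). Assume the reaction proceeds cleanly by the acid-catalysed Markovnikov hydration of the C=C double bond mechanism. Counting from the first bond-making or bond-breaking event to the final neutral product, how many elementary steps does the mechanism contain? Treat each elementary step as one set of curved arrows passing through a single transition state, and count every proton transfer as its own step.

Step 1: Protonation of the alkene by H3O⁺: the π bond acts as the nucleophile and picks up H⁺, giving the more stable (Markovnikov) tertiary carbocation. H2O is released.
(No 1,2-shift: no single shift to an adjacent carbon would give a more stable cation.)
Step 2: A lone pair on the oxygen of H2O attacks the carbocation, forming a C–O bond and an oxonium ion (a protonated alcohol).
Step 3: Proton transfer from the O–H of the oxonium ion to H2O completes the catalytic cycle and yields the alcohol.
Total: 3 elementary steps.

3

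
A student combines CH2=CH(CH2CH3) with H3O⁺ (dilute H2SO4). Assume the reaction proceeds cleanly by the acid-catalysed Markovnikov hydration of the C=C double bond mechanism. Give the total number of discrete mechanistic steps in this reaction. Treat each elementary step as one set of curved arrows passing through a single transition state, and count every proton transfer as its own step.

Step 1: Protonation of the alkene by H3O⁺: the π bond acts as the nucleophile and picks up H⁺, giving the more stable (Markovnikov) secondary carbocation. H2O is released.
(No 1,2-shift: no single shift to an adjacent carbon would give a more stable cation.)
Step 2: Nucleophilic capture of the cation by H2O produces the protonated alcohol (an oxonium ion).
Step 3: Deprotonation of the oxonium ion by a water molecule delivers the neutral alcohol and regenerates the acid catalyst.
Total: 3 elementary steps.

3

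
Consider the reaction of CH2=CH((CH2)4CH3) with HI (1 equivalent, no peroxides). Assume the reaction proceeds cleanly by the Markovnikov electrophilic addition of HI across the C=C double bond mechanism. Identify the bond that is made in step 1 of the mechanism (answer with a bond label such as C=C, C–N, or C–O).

Step 1: Protonation of the alkene by HI: the π bond acts as the nucleophile and picks up H⁺, giving the more stable (Markovnikov) secondary carbocation. The H–I bond breaks heterolytically, releasing I⁻.
The bond formed in this step is the C–H bond.

C–H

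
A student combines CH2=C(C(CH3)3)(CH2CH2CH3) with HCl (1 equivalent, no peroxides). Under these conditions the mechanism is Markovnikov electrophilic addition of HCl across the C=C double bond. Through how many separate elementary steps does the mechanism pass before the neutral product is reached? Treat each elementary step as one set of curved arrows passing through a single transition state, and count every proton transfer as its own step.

Step 1: Electrophilic addition begins with the π(C=C) electrons forming a bond to the proton of HCl. Following Markovnikov's rule, the resulting cation is tertiary. The H–Cl bond breaks heterolytically, releasing Cl⁻.
(No 1,2-shift: no single shift to an adjacent carbon would give a more stable cation.)
Step 2: The Cl⁻ anion donates a lone pair to the carbocation, forming the new C–Cl σ-bond and giving the neutral alkyl halide.
Total: 2 elementary steps.

2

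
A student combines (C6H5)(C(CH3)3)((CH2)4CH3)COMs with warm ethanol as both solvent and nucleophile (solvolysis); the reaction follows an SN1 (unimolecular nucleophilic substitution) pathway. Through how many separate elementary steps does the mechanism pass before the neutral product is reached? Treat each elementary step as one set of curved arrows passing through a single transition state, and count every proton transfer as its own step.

3

Step 1: Unassisted departure of MsO⁻ (taking the C–O bonding pair) generates a tertiary carbocation.
(No 1,2-shift: no single shift to an adjacent carbon would give a more stable cation.)
Step 2: A lone pair on the oxygen of CH3CH2OH attacks the carbocation, forming a new C–O σ-bond and an oxonium ion.
Step 3: A second solvent molecule removes the proton on oxygen, giving the neutral ether product.
Total: 3 elementary steps.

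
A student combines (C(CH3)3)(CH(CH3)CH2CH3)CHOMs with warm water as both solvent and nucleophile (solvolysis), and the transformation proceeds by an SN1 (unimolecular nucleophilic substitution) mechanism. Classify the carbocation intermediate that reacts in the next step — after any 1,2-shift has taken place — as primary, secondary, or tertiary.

tertiary

Step 1: Unassisted departure of MsO⁻ (taking the C–O bonding pair) generates a secondary carbocation.
Step 2: Carbocation rearrangement: a 1,2-hydride shift from the adjacent sec-butyl carbon converts the initially-formed secondary cation into the more stable tertiary cation.
The cation rearranges from secondary to tertiary via a 1,2-hydride shift from the adjacent sec-butyl carbon; the tertiary cation is what reacts next.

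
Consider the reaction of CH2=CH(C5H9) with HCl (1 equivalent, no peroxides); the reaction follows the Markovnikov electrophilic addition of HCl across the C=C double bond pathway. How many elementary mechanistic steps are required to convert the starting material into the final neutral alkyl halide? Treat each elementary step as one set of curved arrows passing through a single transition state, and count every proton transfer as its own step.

3

Step 1: Electrophilic addition begins with the π(C=C) electrons forming a bond to the proton of HCl. Following Markovnikov's rule, the resulting cation is secondary. The H–Cl bond breaks heterolytically, releasing Cl⁻.
Step 2: A 1,2-hydride shift from the adjacent cyclopentyl carbon moves the positive charge from the secondary centre to an adjacent carbon, generating a more stable tertiary carbocation.
Step 3: Cl⁻ captures the cation: a lone pair on Cl⁻ fills the empty p orbital, producing the alkyl halide product.
Total: 3 elementary steps.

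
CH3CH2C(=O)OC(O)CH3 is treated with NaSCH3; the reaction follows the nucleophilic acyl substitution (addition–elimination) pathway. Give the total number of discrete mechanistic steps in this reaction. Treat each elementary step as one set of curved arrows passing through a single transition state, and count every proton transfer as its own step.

Step 1: CH3S⁻ adds to the carbonyl carbon; the C=O π electrons shift onto oxygen and a tetrahedral alkoxide intermediate forms.
Step 2: Elimination step: re-formation of the carbonyl π bond drives out CH3CO2⁻, giving the new acyl compound.
Total: 2 elementary steps.

2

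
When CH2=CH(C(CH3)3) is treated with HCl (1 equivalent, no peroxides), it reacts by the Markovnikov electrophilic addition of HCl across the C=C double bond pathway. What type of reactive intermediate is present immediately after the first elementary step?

secondary carbocation

Step 1: Protonation of the alkene by HCl: the π bond acts as the nucleophile and picks up H⁺, giving the more stable (Markovnikov) secondary carbocation. The H–Cl bond breaks heterolytically, releasing Cl⁻.
After step 1 the species present is a secondary carbocation.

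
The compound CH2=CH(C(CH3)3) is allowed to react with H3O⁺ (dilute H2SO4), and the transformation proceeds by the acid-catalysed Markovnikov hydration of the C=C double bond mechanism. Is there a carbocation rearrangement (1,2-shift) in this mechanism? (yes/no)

yes

The first-formed carbocation is secondary.
The adjacent tert-butyl carbon has no hydrogen but bears methyl groups; migration of one methyl with its bonding pair (a 1,2-methyl shift) places the charge on a tertiary centre.
Tertiary is more stable than secondary, so the shift occurs.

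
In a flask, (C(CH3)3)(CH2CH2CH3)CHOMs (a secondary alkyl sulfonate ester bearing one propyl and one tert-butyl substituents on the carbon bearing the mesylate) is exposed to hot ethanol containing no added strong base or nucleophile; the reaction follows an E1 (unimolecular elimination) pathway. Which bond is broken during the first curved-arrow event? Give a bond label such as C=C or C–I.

C–O

Step 1: Ionisation: the C–O σ-bond cleaves heterolytically; both bonding electrons depart with MsO⁻, leaving a secondary carbocation at the α-carbon.
The bond broken in this step is the C–O bond.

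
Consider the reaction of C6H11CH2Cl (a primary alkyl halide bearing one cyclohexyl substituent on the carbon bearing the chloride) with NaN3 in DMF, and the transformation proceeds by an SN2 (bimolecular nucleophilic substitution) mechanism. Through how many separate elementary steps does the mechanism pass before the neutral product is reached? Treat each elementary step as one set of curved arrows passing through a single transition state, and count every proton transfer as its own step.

Step 1: The azide nucleophile donates a lone pair from N to the α-carbon in a backside attack; simultaneously the C–Cl σ-bond breaks and both of its electrons leave with Cl⁻. One concerted step with inversion of configuration.
Total: 1 elementary step.

1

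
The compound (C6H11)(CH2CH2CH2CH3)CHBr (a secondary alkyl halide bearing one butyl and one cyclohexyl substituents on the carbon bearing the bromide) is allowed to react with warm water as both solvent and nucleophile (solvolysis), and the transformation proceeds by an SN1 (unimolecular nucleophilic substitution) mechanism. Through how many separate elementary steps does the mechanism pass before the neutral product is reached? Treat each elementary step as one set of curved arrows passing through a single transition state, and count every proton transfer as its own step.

Step 1: The C–Br bond breaks with both electrons going to the bromide; Br⁻ leaves and a secondary carbocation remains.
Step 2: Carbocation rearrangement: a 1,2-hydride shift from the adjacent cyclohexyl carbon converts the initially-formed secondary cation into the more stable tertiary cation.
Step 3: Nucleophilic capture: the oxygen of H2O bonds to the cationic carbon, producing an oxonium-ion intermediate.
Step 4: A second solvent molecule removes the proton on oxygen, giving the neutral alcohol product.
Total: 4 elementary steps.

4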